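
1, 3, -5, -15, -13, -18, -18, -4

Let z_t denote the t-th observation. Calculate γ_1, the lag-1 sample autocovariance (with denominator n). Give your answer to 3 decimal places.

30.545

Mean z̄ = (1 + 3 − 5 − 15 − 13 − 18 − 18 − 4)/8 = -8.6250
Deviations: 9.6250, 11.6250, 3.6250, -6.3750, -4.3750, -9.3750, -9.3750, 4.6250
Σ_{t=1}^{7}(z_t−z̄)(z_{t+1}−z̄) = 244.3594
γ_1 = 244.3594 / 8 = 30.545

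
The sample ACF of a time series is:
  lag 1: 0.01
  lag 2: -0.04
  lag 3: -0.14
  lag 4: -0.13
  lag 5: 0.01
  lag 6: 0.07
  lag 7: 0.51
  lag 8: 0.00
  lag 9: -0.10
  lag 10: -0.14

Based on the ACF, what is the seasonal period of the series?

The largest autocorrelation is r_7 = 0.51; the remaining lags stay at or below 0.07.
The dominant spike at lag 7 indicates a seasonal period of 7.

7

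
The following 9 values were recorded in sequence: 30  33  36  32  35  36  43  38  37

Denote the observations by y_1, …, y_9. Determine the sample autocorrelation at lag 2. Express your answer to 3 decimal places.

Mean ȳ = (30 + 33 + 36 + 32 + 35 + 36 + 43 + 38 + 37)/9 = 35.5556
Numerator Σ_{t=1}^{7}(y_t−ȳ)(y_{t+2}−ȳ) = 12.4938
Denominator Σ(y_t−ȳ)² = 114.2222
r_2 = 12.4938 / 114.2222 = 0.109

0.109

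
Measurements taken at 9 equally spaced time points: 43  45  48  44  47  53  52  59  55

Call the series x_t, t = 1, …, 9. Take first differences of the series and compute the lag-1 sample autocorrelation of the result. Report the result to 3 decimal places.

First differences Δx: 2, 3, -4, 3, 6, -1, 7, -4
Mean of differences = 1.5000
Numerator Σ(Δx_t−Δx̄)(Δx_{t+1}−Δx̄) = -64.2500
Denominator Σ(Δx_t−Δx̄)² = 122.0000
r_1(Δx) = -64.2500 / 122.0000 = -0.527

-0.527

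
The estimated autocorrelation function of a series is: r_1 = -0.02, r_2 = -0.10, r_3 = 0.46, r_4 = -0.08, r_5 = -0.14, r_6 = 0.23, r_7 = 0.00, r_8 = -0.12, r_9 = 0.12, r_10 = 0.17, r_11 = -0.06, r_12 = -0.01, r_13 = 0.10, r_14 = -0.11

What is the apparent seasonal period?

3

The largest autocorrelation is r_3 = 0.46, with a weaker echo at lag 6 (0.23); the remaining lags stay at or below 0.17.
The dominant spike at lag 3 indicates a seasonal period of 3.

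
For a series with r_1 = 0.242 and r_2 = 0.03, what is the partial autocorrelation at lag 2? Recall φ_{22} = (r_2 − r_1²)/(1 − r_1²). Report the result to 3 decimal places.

-0.030

φ_{22} = (r_2 − r_1²) / (1 − r_1²)
r_1² = (0.242)² = 0.058564
Numerator = 0.03 − 0.0586 = -0.0286; denominator = 1 − 0.0586 = 0.9414
φ_{22} = -0.0286 / 0.9414 = -0.030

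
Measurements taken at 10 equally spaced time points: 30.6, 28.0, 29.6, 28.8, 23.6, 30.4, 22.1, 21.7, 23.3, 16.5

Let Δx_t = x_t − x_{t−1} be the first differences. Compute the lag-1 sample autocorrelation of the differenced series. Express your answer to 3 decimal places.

First differences Δx: -2.6, 1.6, -0.8, -5.2, 6.8, -8.3, -0.4, 1.6, -6.8
Mean of differences = -1.5667
Numerator Σ(Δx_t−Δx̄)(Δx_{t+1}−Δx̄) = -111.0978
Denominator Σ(Δx_t−Δx̄)² = 179.0000
r_1(Δx) = -111.0978 / 179.0000 = -0.621

-0.621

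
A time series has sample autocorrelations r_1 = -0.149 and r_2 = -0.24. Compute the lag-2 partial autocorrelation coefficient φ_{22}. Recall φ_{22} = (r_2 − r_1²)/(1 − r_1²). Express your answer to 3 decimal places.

-0.268

φ_{22} = (r_2 − r_1²) / (1 − r_1²)
r_1² = (-0.149)² = 0.022201
Numerator = -0.24 − 0.0222 = -0.2622; denominator = 1 − 0.0222 = 0.9778
φ_{22} = -0.2622 / 0.9778 = -0.268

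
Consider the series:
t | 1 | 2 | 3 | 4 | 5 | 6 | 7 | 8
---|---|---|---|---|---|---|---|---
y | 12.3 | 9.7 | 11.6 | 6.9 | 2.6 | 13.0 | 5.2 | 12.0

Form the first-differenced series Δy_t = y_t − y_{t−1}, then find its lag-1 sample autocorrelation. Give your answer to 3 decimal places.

-0.649

First differences Δy: -2.6, 1.9, -4.7, -4.3, 10.4, -7.8, 6.8
Mean of differences = -0.0429
Numerator Σ(Δy_t−Δȳ)(Δy_{t+1}−Δȳ) = -172.7347
Denominator Σ(Δy_t−Δȳ)² = 266.1771
r_1(Δy) = -172.7347 / 266.1771 = -0.649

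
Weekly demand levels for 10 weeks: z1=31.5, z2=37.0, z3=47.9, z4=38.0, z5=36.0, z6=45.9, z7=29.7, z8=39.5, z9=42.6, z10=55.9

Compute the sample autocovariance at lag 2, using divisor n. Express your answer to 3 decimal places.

-10.015

Mean z̄ = (31.5 + 37.0 + 47.9 + 38.0 + 36.0 + 45.9 + 29.7 + 39.5 + 42.6 + 55.9)/10 = 40.4000
Σ_{t=1}^{8}(z_t−z̄)(z_{t+2}−z̄) = -100.1500
γ_2 = -100.1500 / 10 = -10.015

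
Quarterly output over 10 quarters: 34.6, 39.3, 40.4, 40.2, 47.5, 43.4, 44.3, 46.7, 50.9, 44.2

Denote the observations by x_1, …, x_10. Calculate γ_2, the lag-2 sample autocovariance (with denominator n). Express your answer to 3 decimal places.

Mean x̄ = (34.6 + 39.3 + 40.4 + 40.2 + 47.5 + 43.4 + 44.3 + 46.7 + 50.9 + 44.2)/10 = 43.1500
Σ_{t=1}^{8}(x_t−x̄)(x_{t+2}−x̄) = 40.7000
γ_2 = 40.7000 / 10 = 4.070

4.070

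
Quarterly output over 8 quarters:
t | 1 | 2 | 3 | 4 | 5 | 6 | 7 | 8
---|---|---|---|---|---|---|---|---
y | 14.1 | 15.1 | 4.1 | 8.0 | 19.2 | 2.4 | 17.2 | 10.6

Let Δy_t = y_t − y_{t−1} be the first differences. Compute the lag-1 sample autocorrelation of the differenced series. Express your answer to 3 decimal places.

First differences Δy: 1.0, -11.0, 3.9, 11.2, -16.8, 14.8, -6.6
Mean of differences = -0.5000
Numerator Σ(Δy_t−Δȳ)(Δy_{t+1}−Δȳ) = -543.9000
Denominator Σ(Δy_t−Δȳ)² = 805.7400
r_1(Δy) = -543.9000 / 805.7400 = -0.675

-0.675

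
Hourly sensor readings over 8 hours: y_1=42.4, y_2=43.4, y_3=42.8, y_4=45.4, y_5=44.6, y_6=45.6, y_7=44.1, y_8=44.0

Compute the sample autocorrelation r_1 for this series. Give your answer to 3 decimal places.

Mean ȳ = (42.4 + 43.4 + 42.8 + 45.4 + 44.6 + 45.6 + 44.1 + 44.0)/8 = 44.0375
Deviations from mean: -1.6375, -0.6375, -1.2375, 1.3625, 0.5625, 1.5625, 0.0625, -0.0375
Numerator Σ_{t=1}^{7}(y_t−ȳ)(y_{t+1}−ȳ) = 1.8873
Denominator Σ(y_t−ȳ)² = 9.2388
r_1 = 1.8873 / 9.2388 = 0.204

0.204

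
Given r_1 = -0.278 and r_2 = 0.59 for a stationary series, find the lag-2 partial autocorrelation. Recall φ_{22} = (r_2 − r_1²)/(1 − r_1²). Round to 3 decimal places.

φ_{22} = (r_2 − r_1²) / (1 − r_1²)
r_1² = (-0.278)² = 0.077284
Numerator = 0.59 − 0.0773 = 0.5127; denominator = 1 − 0.0773 = 0.9227
φ_{22} = 0.5127 / 0.9227 = 0.556

0.556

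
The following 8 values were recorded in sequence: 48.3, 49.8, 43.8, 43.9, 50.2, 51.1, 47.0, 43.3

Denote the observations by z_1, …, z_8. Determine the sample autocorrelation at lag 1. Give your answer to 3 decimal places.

Mean z̄ = (48.3 + 49.8 + 43.8 + 43.9 + 50.2 + 51.1 + 47.0 + 43.3)/8 = 47.1750
Deviations from mean: 1.1250, 2.6250, -3.3750, -3.2750, 3.0250, 3.9250, -0.1750, -3.8750
Σ(z_t−z̄)(z_{t+1}−z̄) = (2.9531) + (-8.8594) + (11.0531) + (-9.9069) + (11.8731) + (-0.6869) + (0.6781) = 7.1044
Denominator Σ(z_t−z̄)² = 69.8750
r_1 = 7.1044 / 69.8750 = 0.102

0.102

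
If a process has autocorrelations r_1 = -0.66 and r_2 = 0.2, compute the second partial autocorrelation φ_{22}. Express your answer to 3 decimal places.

-0.417

φ_{22} = (r_2 − r_1²) / (1 − r_1²)
r_1² = (-0.66)² = 0.4356
Numerator = 0.2 − 0.4356 = -0.2356; denominator = 1 − 0.4356 = 0.5644
φ_{22} = -0.2356 / 0.5644 = -0.417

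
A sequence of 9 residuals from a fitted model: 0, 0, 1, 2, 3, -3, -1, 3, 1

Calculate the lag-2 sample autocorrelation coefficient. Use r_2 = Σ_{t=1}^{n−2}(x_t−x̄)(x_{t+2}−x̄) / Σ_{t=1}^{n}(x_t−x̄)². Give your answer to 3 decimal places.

-0.607

Mean x̄ = (0 + 0 + 1 + 2 + 3 − 3 − 1 + 3 + 1)/9 = 0.6667
Σ(x_t−x̄)(x_{t+2}−x̄) = (-0.2222) + (-0.8889) + (0.7778) + (-4.8889) + (-3.8889) + (-8.5556) + (-0.5556) = -18.2222
Denominator Σ(x_t−x̄)² = 30.0000
r_2 = -18.2222 / 30.0000 = -0.607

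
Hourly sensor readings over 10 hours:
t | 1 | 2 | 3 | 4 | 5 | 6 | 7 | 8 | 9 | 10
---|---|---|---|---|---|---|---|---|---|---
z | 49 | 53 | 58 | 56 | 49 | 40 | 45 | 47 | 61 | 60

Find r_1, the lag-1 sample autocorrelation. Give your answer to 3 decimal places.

Mean z̄ = (49 + 53 + 58 + 56 + 49 + 40 + 45 + 47 + 61 + 60)/10 = 51.8000
Numerator Σ_{t=1}^{9}(z_t−z̄)(z_{t+1}−z̄) = 195.5600
Denominator Σ(z_t−z̄)² = 433.6000
r_1 = 195.5600 / 433.6000 = 0.451

0.451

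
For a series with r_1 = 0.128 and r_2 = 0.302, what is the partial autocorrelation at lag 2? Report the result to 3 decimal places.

0.290

φ_{22} = (r_2 − r_1²) / (1 − r_1²)
r_1² = (0.128)² = 0.016384
Numerator = 0.302 − 0.0164 = 0.2856; denominator = 1 − 0.0164 = 0.9836
φ_{22} = 0.2856 / 0.9836 = 0.290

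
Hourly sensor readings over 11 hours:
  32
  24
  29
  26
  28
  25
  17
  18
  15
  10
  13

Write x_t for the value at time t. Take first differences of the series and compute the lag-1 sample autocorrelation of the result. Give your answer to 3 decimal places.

-0.460

First differences Δx: -8, 5, -3, 2, -3, -8, 1, -3, -5, 3
Mean of differences = -1.9000
Numerator Σ(Δx_t−Δx̄)(Δx_{t+1}−Δx̄) = -84.2100
Denominator Σ(Δx_t−Δx̄)² = 182.9000
r_1(Δx) = -84.2100 / 182.9000 = -0.460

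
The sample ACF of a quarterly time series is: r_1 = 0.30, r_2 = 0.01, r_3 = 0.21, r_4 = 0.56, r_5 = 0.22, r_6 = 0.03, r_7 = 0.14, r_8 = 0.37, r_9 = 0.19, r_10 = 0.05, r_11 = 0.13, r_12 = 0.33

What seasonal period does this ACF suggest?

4

The largest autocorrelation is r_4 = 0.56, with weaker echoes at lags 8 (0.37) and 12 (0.33); the remaining lags stay at or below 0.30. The elevated value at lag 1 (0.30), dropping to 0.01 at lag 2, reflects decaying short-term dependence rather than seasonality.
The dominant spike at lag 4 indicates a seasonal period of 4.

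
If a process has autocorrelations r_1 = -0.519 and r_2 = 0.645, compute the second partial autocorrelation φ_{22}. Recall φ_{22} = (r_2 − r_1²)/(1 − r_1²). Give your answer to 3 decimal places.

0.514

φ_{22} = (r_2 − r_1²) / (1 − r_1²)
r_1² = (-0.519)² = 0.269361
Numerator = 0.645 − 0.2694 = 0.3756; denominator = 1 − 0.2694 = 0.7306
φ_{22} = 0.3756 / 0.7306 = 0.514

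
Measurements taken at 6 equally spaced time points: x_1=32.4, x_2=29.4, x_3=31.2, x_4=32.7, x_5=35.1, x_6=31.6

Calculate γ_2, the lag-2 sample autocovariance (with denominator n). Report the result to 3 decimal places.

Mean x̄ = (32.4 + 29.4 + 31.2 + 32.7 + 35.1 + 31.6)/6 = 32.0667
Σ_{t=1}^{4}(x_t−x̄)(x_{t+2}−x̄) = -4.9022
γ_2 = -4.9022 / 6 = -0.817

-0.817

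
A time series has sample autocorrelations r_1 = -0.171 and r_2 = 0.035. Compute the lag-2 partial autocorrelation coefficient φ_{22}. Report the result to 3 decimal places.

0.006

φ_{22} = (r_2 − r_1²) / (1 − r_1²)
r_1² = (-0.171)² = 0.029241
Numerator = 0.035 − 0.0292 = 0.0058; denominator = 1 − 0.0292 = 0.9708
φ_{22} = 0.0058 / 0.9708 = 0.006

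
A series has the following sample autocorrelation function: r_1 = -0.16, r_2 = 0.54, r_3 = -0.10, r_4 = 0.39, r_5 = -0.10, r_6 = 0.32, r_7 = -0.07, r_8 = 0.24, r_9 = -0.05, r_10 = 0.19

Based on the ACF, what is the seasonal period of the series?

2

The largest autocorrelation is r_2 = 0.54, with weaker echoes at lags 4 (0.39), 6 (0.32), 8 (0.24) and 10 (0.19); the remaining lags stay at or below -0.05.
The dominant spike at lag 2 indicates a seasonal period of 2.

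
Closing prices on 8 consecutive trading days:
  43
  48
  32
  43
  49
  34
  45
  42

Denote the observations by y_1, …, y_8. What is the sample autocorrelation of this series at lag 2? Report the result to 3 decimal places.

Mean ȳ = (43 + 48 + 32 + 43 + 49 + 34 + 45 + 42)/8 = 42.0000
Σ(y_t−ȳ)(y_{t+2}−ȳ) = (-10.0000) + (6.0000) + (-70.0000) + (-8.0000) + (21.0000) + (0.0000) = -61.0000
Denominator Σ(y_t−ȳ)² = 260.0000
r_2 = -61.0000 / 260.0000 = -0.235

-0.235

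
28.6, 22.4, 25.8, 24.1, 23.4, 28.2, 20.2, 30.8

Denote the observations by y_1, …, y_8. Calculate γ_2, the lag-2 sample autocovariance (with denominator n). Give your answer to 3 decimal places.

3.283

Mean ȳ = (28.6 + 22.4 + 25.8 + 24.1 + 23.4 + 28.2 + 20.2 + 30.8)/8 = 25.4375
Deviations: 3.1625, -3.0375, 0.3625, -1.3375, -2.0375, 2.7625, -5.2375, 5.3625
Σ_{t=1}^{6}(y_t−ȳ)(y_{t+2}−ȳ) = 26.2609
γ_2 = 26.2609 / 8 = 3.283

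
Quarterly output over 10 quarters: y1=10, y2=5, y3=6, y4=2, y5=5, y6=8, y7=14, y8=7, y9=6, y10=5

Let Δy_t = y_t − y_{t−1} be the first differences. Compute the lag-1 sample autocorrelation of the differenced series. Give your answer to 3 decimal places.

-0.192

First differences Δy: -5, 1, -4, 3, 3, 6, -7, -1, -1
Mean of differences = -0.5556
Numerator Σ(Δy_t−Δȳ)(Δy_{t+1}−Δȳ) = -27.7531
Denominator Σ(Δy_t−Δȳ)² = 144.2222
r_1(Δy) = -27.7531 / 144.2222 = -0.192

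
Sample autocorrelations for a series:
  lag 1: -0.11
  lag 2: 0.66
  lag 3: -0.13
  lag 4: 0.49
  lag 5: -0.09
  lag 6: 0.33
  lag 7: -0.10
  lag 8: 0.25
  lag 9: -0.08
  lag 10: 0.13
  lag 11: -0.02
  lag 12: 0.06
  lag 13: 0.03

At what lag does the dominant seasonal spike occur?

2

The largest autocorrelation is r_2 = 0.66, with weaker echoes at lags 4 (0.49), 6 (0.33) and 8 (0.25); the remaining lags stay at or below 0.13.
The dominant spike at lag 2 indicates a seasonal period of 2.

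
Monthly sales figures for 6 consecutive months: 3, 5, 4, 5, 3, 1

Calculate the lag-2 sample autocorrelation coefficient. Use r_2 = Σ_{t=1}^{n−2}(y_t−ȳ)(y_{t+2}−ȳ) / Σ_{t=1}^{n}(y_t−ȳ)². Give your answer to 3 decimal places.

-0.174

Mean ȳ = (3 + 5 + 4 + 5 + 3 + 1)/6 = 3.5000
Deviations from mean: -0.5000, 1.5000, 0.5000, 1.5000, -0.5000, -2.5000
Numerator Σ_{t=1}^{4}(y_t−ȳ)(y_{t+2}−ȳ) = -2.0000
Denominator Σ(y_t−ȳ)² = 11.5000
r_2 = -2.0000 / 11.5000 = -0.174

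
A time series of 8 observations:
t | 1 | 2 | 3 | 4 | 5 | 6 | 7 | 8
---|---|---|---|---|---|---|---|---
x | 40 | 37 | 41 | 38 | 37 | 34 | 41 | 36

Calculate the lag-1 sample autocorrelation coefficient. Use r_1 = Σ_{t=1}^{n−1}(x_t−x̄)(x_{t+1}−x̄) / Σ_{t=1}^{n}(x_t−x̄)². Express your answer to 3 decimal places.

Mean x̄ = (40 + 37 + 41 + 38 + 37 + 34 + 41 + 36)/8 = 38.0000
Deviations from mean: 2.0000, -1.0000, 3.0000, 0.0000, -1.0000, -4.0000, 3.0000, -2.0000
Σ(x_t−x̄)(x_{t+1}−x̄) = (-2.0000) + (-3.0000) + (0.0000) + (0.0000) + (4.0000) + (-12.0000) + (-6.0000) = -19.0000
Denominator Σ(x_t−x̄)² = 44.0000
r_1 = -19.0000 / 44.0000 = -0.432

-0.432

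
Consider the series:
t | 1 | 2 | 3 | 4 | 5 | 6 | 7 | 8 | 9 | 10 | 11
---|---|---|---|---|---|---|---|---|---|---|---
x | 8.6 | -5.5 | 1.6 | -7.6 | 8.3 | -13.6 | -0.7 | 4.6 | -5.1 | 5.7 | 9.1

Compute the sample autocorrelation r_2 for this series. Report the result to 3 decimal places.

0.160

Mean x̄ = (8.6 − 5.5 + 1.6 − 7.6 + 8.3 − 13.6 − 0.7 + 4.6 − 5.1 + 5.7 + 9.1)/11 = 0.4909
Numerator Σ_{t=1}^{9}(x_t−x̄)(x_{t+2}−x̄) = 92.8644
Denominator Σ(x_t−x̄)² = 578.6891
r_2 = 92.8644 / 578.6891 = 0.160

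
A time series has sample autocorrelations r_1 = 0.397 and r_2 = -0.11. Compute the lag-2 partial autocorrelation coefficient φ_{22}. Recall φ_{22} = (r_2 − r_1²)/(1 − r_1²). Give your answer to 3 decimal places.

φ_{22} = (r_2 − r_1²) / (1 − r_1²)
r_1² = (0.397)² = 0.157609
Numerator = -0.11 − 0.1576 = -0.2676; denominator = 1 − 0.1576 = 0.8424
φ_{22} = -0.2676 / 0.8424 = -0.318

-0.318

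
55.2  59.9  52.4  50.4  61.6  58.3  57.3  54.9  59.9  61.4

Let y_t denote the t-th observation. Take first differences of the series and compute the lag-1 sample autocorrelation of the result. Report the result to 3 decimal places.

First differences Δy: 4.7, -7.5, -2.0, 11.2, -3.3, -1.0, -2.4, 5.0, 1.5
Mean of differences = 0.6889
Numerator Σ(Δy_t−Δȳ)(Δy_{t+1}−Δȳ) = -78.8846
Denominator Σ(Δy_t−Δȳ)² = 248.4089
r_1(Δy) = -78.8846 / 248.4089 = -0.318

-0.318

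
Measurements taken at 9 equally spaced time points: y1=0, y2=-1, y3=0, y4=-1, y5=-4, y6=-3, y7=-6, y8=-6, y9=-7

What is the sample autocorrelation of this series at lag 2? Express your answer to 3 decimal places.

0.412

Mean ȳ = (0 − 1 + 0 − 1 − 4 − 3 − 6 − 6 − 7)/9 = -3.1111
Σ(y_t−ȳ)(y_{t+2}−ȳ) = (9.6790) + (4.4568) + (-2.7654) + (0.2346) + (2.5679) + (-0.3210) + (11.2346) = 25.0864
Denominator Σ(y_t−ȳ)² = 60.8889
r_2 = 25.0864 / 60.8889 = 0.412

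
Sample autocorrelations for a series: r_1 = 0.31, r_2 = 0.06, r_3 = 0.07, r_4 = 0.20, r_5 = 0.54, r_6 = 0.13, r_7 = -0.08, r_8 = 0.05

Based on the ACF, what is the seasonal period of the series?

The largest autocorrelation is r_5 = 0.54; the remaining lags stay at or below 0.31. The elevated value at lag 1 (0.31), dropping to 0.06 at lag 2, reflects decaying short-term dependence rather than seasonality.
The dominant spike at lag 5 indicates a seasonal period of 5.

5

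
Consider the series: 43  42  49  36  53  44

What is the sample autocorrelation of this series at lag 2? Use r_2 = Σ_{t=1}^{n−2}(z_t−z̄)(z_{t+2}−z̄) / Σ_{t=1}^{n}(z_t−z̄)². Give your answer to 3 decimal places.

Mean z̄ = (43 + 42 + 49 + 36 + 53 + 44)/6 = 44.5000
Deviations from mean: -1.5000, -2.5000, 4.5000, -8.5000, 8.5000, -0.5000
Numerator Σ_{t=1}^{4}(z_t−z̄)(z_{t+2}−z̄) = 57.0000
Denominator Σ(z_t−z̄)² = 173.5000
r_2 = 57.0000 / 173.5000 = 0.329

0.329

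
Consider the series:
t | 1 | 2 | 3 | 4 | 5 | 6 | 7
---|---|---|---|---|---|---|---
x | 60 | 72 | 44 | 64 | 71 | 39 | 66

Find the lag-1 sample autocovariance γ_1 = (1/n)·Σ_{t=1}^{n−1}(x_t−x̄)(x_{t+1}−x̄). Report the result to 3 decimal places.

Mean x̄ = (60 + 72 + 44 + 64 + 71 + 39 + 66)/7 = 59.4286
Deviations: 0.5714, 12.5714, -15.4286, 4.5714, 11.5714, -20.4286, 6.5714
Σ_{t=1}^{6}(x_t−x̄)(x_{t+1}−x̄) = -575.0408
γ_1 = -575.0408 / 7 = -82.149

-82.149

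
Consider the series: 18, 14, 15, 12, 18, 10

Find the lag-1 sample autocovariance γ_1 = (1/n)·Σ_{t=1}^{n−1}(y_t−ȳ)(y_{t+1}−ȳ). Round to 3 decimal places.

Mean ȳ = (18 + 14 + 15 + 12 + 18 + 10)/6 = 14.5000
Σ_{t=1}^{5}(y_t−ȳ)(y_{t+1}−ȳ) = -27.7500
γ_1 = -27.7500 / 6 = -4.625

-4.625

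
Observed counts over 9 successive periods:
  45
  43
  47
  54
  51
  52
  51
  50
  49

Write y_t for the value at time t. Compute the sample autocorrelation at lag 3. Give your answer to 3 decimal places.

Mean ȳ = (45 + 43 + 47 + 54 + 51 + 52 + 51 + 50 + 49)/9 = 49.1111
Σ(y_t−ȳ)(y_{t+3}−ȳ) = (-20.0988) + (-11.5432) + (-6.0988) + (9.2346) + (1.6790) + (-0.3210) = -27.1481
Denominator Σ(y_t−ȳ)² = 98.8889
r_3 = -27.1481 / 98.8889 = -0.275

-0.275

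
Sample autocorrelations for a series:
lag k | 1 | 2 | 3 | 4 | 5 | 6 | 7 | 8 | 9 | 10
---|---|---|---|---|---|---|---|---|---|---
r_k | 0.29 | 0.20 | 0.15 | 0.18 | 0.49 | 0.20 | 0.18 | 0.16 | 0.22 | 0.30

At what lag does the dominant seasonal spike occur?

The largest autocorrelation is r_5 = 0.49, with a weaker echo at lag 10 (0.30); the remaining lags stay at or below 0.29. The elevated value at lag 1 (0.29), dropping to 0.20 at lag 2, reflects decaying short-term dependence rather than seasonality.
The dominant spike at lag 5 indicates a seasonal period of 5.

5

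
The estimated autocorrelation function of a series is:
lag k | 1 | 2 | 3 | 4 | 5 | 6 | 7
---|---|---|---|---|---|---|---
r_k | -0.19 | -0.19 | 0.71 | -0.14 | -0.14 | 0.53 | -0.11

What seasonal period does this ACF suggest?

The largest autocorrelation is r_3 = 0.71, with a weaker echo at lag 6 (0.53); the remaining lags stay at or below -0.11.
The dominant spike at lag 3 indicates a seasonal period of 3.

3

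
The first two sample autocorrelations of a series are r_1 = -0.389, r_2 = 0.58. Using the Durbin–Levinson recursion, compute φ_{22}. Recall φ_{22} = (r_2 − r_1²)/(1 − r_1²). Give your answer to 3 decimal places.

0.505

φ_{22} = (r_2 − r_1²) / (1 − r_1²)
r_1² = (-0.389)² = 0.151321
Numerator = 0.58 − 0.1513 = 0.4287; denominator = 1 − 0.1513 = 0.8487
φ_{22} = 0.4287 / 0.8487 = 0.505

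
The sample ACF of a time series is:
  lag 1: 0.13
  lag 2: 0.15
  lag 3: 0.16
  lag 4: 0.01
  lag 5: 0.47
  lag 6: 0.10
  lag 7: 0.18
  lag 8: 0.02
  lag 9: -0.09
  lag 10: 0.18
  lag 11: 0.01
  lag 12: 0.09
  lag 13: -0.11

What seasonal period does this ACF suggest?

The largest autocorrelation is r_5 = 0.47; the remaining lags stay at or below 0.18.
The dominant spike at lag 5 indicates a seasonal period of 5.

5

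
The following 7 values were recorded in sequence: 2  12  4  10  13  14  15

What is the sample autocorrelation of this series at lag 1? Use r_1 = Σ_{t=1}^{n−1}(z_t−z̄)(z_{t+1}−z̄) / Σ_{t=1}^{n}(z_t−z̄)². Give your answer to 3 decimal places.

0.026

Mean z̄ = (2 + 12 + 4 + 10 + 13 + 14 + 15)/7 = 10.0000
Deviations from mean: -8.0000, 2.0000, -6.0000, 0.0000, 3.0000, 4.0000, 5.0000
Σ(z_t−z̄)(z_{t+1}−z̄) = (-16.0000) + (-12.0000) + (0.0000) + (0.0000) + (12.0000) + (20.0000) = 4.0000
Denominator Σ(z_t−z̄)² = 154.0000
r_1 = 4.0000 / 154.0000 = 0.026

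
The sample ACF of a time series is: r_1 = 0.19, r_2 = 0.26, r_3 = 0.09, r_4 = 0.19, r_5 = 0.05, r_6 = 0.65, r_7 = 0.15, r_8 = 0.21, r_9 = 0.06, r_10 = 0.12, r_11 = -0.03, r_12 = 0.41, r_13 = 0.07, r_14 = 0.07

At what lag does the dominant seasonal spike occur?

The largest autocorrelation is r_6 = 0.65, with a weaker echo at lag 12 (0.41); the remaining lags stay at or below 0.26.
The dominant spike at lag 6 indicates a seasonal period of 6.

6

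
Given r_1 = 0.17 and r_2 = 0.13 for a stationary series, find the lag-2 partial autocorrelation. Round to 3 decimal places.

φ_{22} = (r_2 − r_1²) / (1 − r_1²)
r_1² = (0.17)² = 0.0289
Numerator = 0.13 − 0.0289 = 0.1011; denominator = 1 − 0.0289 = 0.9711
φ_{22} = 0.1011 / 0.9711 = 0.104

0.104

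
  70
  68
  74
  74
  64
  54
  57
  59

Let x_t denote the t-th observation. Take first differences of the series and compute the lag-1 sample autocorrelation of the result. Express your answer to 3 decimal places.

First differences Δx: -2, 6, 0, -10, -10, 3, 2
Mean of differences = -1.5714
Numerator Σ(Δx_t−Δx̄)(Δx_{t+1}−Δx̄) = 44.2449
Denominator Σ(Δx_t−Δx̄)² = 235.7143
r_1(Δx) = 44.2449 / 235.7143 = 0.188

0.188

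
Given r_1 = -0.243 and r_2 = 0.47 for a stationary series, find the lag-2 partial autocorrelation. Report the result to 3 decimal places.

0.437

φ_{22} = (r_2 − r_1²) / (1 − r_1²)
r_1² = (-0.243)² = 0.059049
Numerator = 0.47 − 0.0590 = 0.4110; denominator = 1 − 0.0590 = 0.9410
φ_{22} = 0.4110 / 0.9410 = 0.437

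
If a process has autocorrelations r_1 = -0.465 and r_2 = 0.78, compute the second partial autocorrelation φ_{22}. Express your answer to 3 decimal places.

0.719

φ_{22} = (r_2 − r_1²) / (1 − r_1²)
r_1² = (-0.465)² = 0.216225
Numerator = 0.78 − 0.2162 = 0.5638; denominator = 1 − 0.2162 = 0.7838
φ_{22} = 0.5638 / 0.7838 = 0.719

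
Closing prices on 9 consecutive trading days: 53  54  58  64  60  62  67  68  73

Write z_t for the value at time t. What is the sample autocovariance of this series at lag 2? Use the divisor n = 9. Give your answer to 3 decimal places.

Mean z̄ = (53 + 54 + 58 + 64 + 60 + 62 + 67 + 68 + 73)/9 = 62.1111
Σ_{t=1}^{7}(z_t−z̄)(z_{t+2}−z̄) = 72.8642
γ_2 = 72.8642 / 9 = 8.096

8.096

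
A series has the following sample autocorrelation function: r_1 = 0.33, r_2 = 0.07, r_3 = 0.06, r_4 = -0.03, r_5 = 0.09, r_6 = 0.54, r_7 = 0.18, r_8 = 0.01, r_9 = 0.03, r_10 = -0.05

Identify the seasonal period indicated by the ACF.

The largest autocorrelation is r_6 = 0.54; the remaining lags stay at or below 0.33. The elevated value at lag 1 (0.33), dropping to 0.07 at lag 2, reflects decaying short-term dependence rather than seasonality.
The dominant spike at lag 6 indicates a seasonal period of 6.

6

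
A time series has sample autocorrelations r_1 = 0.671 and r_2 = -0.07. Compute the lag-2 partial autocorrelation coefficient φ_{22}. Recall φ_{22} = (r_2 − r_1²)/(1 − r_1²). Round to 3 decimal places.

φ_{22} = (r_2 − r_1²) / (1 − r_1²)
r_1² = (0.671)² = 0.450241
Numerator = -0.07 − 0.4502 = -0.5202; denominator = 1 − 0.4502 = 0.5498
φ_{22} = -0.5202 / 0.5498 = -0.946

-0.946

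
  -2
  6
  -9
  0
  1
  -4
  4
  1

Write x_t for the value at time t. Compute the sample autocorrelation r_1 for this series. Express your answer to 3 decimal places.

Mean x̄ = (-2 + 6 − 9 + 0 + 1 − 4 + 4 + 1)/8 = -0.3750
Deviations from mean: -1.6250, 6.3750, -8.6250, 0.3750, 1.3750, -3.6250, 4.3750, 1.3750
Σ(x_t−x̄)(x_{t+1}−x̄) = (-10.3594) + (-54.9844) + (-3.2344) + (0.5156) + (-4.9844) + (-15.8594) + (6.0156) = -82.8906
Denominator Σ(x_t−x̄)² = 153.8750
r_1 = -82.8906 / 153.8750 = -0.539

-0.539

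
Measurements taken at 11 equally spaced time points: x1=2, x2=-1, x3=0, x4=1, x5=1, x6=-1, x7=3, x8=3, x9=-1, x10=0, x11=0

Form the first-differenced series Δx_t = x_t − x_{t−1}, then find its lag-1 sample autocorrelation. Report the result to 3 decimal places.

-0.291

First differences Δx: -3, 1, 1, 0, -2, 4, 0, -4, 1, 0
Mean of differences = -0.2000
Numerator Σ(Δx_t−Δx̄)(Δx_{t+1}−Δx̄) = -13.8400
Denominator Σ(Δx_t−Δx̄)² = 47.6000
r_1(Δx) = -13.8400 / 47.6000 = -0.291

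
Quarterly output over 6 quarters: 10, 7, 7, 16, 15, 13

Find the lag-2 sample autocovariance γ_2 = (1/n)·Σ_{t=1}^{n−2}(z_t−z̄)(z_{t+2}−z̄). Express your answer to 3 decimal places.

-3.759

Mean z̄ = (10 + 7 + 7 + 16 + 15 + 13)/6 = 11.3333
Deviations: -1.3333, -4.3333, -4.3333, 4.6667, 3.6667, 1.6667
Σ_{t=1}^{4}(z_t−z̄)(z_{t+2}−z̄) = -22.5556
γ_2 = -22.5556 / 6 = -3.759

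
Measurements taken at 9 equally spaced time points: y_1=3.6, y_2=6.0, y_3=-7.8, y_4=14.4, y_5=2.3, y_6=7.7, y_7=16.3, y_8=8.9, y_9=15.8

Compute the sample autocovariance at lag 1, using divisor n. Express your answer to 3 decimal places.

-9.794

Mean ȳ = (3.6 + 6.0 − 7.8 + 14.4 + 2.3 + 7.7 + 16.3 + 8.9 + 15.8)/9 = 7.4667
Σ_{t=1}^{8}(y_t−ȳ)(y_{t+1}−ȳ) = -88.1478
γ_1 = -88.1478 / 9 = -9.794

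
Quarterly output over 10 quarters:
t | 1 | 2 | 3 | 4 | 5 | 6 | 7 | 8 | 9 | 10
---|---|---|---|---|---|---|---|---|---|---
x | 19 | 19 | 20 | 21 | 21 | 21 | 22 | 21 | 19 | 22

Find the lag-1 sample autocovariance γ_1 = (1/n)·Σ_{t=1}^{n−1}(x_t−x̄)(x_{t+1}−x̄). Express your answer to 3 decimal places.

Mean x̄ = (19 + 19 + 20 + 21 + 21 + 21 + 22 + 21 + 19 + 22)/10 = 20.5000
Σ_{t=1}^{9}(x_t−x̄)(x_{t+1}−x̄) = 1.7500
γ_1 = 1.7500 / 10 = 0.175

0.175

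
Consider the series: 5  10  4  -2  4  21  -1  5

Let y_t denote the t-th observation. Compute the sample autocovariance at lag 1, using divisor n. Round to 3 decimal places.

Mean ȳ = (5 + 10 + 4 − 2 + 4 + 21 − 1 + 5)/8 = 5.7500
Σ_{t=1}^{7}(y_t−ȳ)(y_{t+1}−ȳ) = -108.0625
γ_1 = -108.0625 / 8 = -13.508

-13.508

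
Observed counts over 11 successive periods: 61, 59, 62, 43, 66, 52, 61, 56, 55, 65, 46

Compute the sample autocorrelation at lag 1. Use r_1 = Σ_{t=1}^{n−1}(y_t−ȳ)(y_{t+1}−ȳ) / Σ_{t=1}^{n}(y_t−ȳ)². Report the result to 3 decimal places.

Mean ȳ = (61 + 59 + 62 + 43 + 66 + 52 + 61 + 56 + 55 + 65 + 46)/11 = 56.9091
Numerator Σ_{t=1}^{10}(y_t−ȳ)(y_{t+1}−ȳ) = -348.4628
Denominator Σ(y_t−ȳ)² = 552.9091
r_1 = -348.4628 / 552.9091 = -0.630

-0.630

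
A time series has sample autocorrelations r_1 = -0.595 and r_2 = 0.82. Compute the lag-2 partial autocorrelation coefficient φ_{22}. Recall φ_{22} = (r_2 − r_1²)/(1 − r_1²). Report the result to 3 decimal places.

0.721

φ_{22} = (r_2 − r_1²) / (1 − r_1²)
r_1² = (-0.595)² = 0.354025
Numerator = 0.82 − 0.3540 = 0.4660; denominator = 1 − 0.3540 = 0.6460
φ_{22} = 0.4660 / 0.6460 = 0.721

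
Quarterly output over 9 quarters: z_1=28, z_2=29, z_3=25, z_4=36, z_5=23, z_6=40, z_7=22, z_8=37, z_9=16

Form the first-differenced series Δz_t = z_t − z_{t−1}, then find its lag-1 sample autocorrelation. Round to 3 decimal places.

First differences Δz: 1, -4, 11, -13, 17, -18, 15, -21
Mean of differences = -1.5000
Numerator Σ(Δz_t−Δz̄)(Δz_{t+1}−Δz̄) = -1293.2500
Denominator Σ(Δz_t−Δz̄)² = 1568.0000
r_1(Δz) = -1293.2500 / 1568.0000 = -0.825

-0.825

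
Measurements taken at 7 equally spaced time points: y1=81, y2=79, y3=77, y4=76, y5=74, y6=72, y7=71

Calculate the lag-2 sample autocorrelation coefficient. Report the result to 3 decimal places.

0.158

Mean ȳ = (81 + 79 + 77 + 76 + 74 + 72 + 71)/7 = 75.7143
Deviations from mean: 5.2857, 3.2857, 1.2857, 0.2857, -1.7143, -3.7143, -4.7143
Σ(y_t−ȳ)(y_{t+2}−ȳ) = (6.7959) + (0.9388) + (-2.2041) + (-1.0612) + (8.0816) = 12.5510
Denominator Σ(y_t−ȳ)² = 79.4286
r_2 = 12.5510 / 79.4286 = 0.158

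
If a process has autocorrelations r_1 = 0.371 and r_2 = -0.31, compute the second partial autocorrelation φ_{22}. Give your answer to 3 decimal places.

φ_{22} = (r_2 − r_1²) / (1 − r_1²)
r_1² = (0.371)² = 0.137641
Numerator = -0.31 − 0.1376 = -0.4476; denominator = 1 − 0.1376 = 0.8624
φ_{22} = -0.4476 / 0.8624 = -0.519

-0.519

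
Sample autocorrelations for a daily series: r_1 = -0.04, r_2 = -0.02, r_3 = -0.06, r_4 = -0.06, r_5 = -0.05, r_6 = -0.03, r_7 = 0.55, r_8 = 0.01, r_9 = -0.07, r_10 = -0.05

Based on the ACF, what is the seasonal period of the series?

The largest autocorrelation is r_7 = 0.55; the remaining lags stay at or below 0.01.
The dominant spike at lag 7 indicates a seasonal period of 7.

7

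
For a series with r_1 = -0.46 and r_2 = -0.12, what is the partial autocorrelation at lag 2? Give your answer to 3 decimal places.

-0.421

φ_{22} = (r_2 − r_1²) / (1 − r_1²)
r_1² = (-0.46)² = 0.2116
Numerator = -0.12 − 0.2116 = -0.3316; denominator = 1 − 0.2116 = 0.7884
φ_{22} = -0.3316 / 0.7884 = -0.421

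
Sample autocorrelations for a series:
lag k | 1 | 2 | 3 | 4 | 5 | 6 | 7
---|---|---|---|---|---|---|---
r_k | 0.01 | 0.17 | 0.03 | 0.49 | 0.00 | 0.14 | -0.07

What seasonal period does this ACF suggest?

4

The largest autocorrelation is r_4 = 0.49; the remaining lags stay at or below 0.17.
The dominant spike at lag 4 indicates a seasonal period of 4.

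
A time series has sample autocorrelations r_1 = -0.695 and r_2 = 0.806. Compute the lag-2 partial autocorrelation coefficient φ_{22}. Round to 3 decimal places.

0.625

φ_{22} = (r_2 − r_1²) / (1 − r_1²)
r_1² = (-0.695)² = 0.483025
Numerator = 0.806 − 0.4830 = 0.3230; denominator = 1 − 0.4830 = 0.5170
φ_{22} = 0.3230 / 0.5170 = 0.625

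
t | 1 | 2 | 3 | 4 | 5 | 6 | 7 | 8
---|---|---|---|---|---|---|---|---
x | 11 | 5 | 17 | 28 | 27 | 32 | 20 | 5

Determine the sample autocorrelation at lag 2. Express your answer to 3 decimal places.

Mean x̄ = (11 + 5 + 17 + 28 + 27 + 32 + 20 + 5)/8 = 18.1250
Deviations from mean: -7.1250, -13.1250, -1.1250, 9.8750, 8.8750, 13.8750, 1.8750, -13.1250
Σ(x_t−x̄)(x_{t+2}−x̄) = (8.0156) + (-129.6094) + (-9.9844) + (137.0156) + (16.6406) + (-182.1094) = -160.0313
Denominator Σ(x_t−x̄)² = 768.8750
r_2 = -160.0313 / 768.8750 = -0.208

-0.208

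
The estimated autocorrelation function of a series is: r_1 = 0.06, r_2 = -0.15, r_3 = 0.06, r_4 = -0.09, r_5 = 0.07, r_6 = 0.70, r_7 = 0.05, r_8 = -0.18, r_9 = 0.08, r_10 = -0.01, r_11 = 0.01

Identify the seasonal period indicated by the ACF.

The largest autocorrelation is r_6 = 0.70; the remaining lags stay at or below 0.08.
The dominant spike at lag 6 indicates a seasonal period of 6.

6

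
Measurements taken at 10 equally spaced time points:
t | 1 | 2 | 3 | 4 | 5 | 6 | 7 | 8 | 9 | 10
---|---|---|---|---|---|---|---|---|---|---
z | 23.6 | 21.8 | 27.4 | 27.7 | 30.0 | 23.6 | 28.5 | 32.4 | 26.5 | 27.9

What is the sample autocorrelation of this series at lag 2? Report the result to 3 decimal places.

-0.168

Mean z̄ = (23.6 + 21.8 + 27.4 + 27.7 + 30.0 + 23.6 + 28.5 + 32.4 + 26.5 + 27.9)/10 = 26.9400
Numerator Σ_{t=1}^{8}(z_t−z̄)(z_{t+2}−z̄) = -15.4812
Denominator Σ(z_t−z̄)² = 92.2440
r_2 = -15.4812 / 92.2440 = -0.168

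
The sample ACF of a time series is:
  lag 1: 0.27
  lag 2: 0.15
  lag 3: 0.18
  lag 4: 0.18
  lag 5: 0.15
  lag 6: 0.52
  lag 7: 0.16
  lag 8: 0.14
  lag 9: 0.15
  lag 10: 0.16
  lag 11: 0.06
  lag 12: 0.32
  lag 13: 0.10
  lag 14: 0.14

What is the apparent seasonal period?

6

The largest autocorrelation is r_6 = 0.52, with a weaker echo at lag 12 (0.32); the remaining lags stay at or below 0.27. The elevated value at lag 1 (0.27), dropping to 0.15 at lag 2, reflects decaying short-term dependence rather than seasonality.
The dominant spike at lag 6 indicates a seasonal period of 6.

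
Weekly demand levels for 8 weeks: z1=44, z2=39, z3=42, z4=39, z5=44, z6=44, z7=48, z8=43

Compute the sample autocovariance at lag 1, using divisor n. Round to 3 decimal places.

Mean z̄ = (44 + 39 + 42 + 39 + 44 + 44 + 48 + 43)/8 = 42.8750
Deviations: 1.1250, -3.8750, -0.8750, -3.8750, 1.1250, 1.1250, 5.1250, 0.1250
Σ_{t=1}^{7}(z_t−z̄)(z_{t+1}−z̄) = 5.7344
γ_1 = 5.7344 / 8 = 0.717

0.717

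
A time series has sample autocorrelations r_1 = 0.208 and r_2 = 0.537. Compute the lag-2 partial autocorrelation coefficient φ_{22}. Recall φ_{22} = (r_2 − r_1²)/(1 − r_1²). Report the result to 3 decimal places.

0.516

φ_{22} = (r_2 − r_1²) / (1 − r_1²)
r_1² = (0.208)² = 0.043264
Numerator = 0.537 − 0.0433 = 0.4937; denominator = 1 − 0.0433 = 0.9567
φ_{22} = 0.4937 / 0.9567 = 0.516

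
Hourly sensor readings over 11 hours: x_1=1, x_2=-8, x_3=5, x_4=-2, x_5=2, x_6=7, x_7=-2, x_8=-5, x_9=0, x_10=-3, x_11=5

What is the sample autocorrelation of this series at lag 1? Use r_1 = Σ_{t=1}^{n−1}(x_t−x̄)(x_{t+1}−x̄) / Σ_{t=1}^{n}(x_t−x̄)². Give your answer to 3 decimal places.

Mean x̄ = (1 − 8 + 5 − 2 + 2 + 7 − 2 − 5 + 0 − 3 + 5)/11 = 0.0000
Numerator Σ_{t=1}^{10}(x_t−x̄)(x_{t+1}−x̄) = -67.0000
Denominator Σ(x_t−x̄)² = 210.0000
r_1 = -67.0000 / 210.0000 = -0.319

-0.319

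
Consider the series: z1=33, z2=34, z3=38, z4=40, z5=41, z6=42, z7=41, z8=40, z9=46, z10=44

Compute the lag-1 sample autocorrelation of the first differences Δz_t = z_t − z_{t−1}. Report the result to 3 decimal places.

-0.372

First differences Δz: 1, 4, 2, 1, 1, -1, -1, 6, -2
Mean of differences = 1.2222
Numerator Σ(Δz_t−Δz̄)(Δz_{t+1}−Δz̄) = -19.1605
Denominator Σ(Δz_t−Δz̄)² = 51.5556
r_1(Δz) = -19.1605 / 51.5556 = -0.372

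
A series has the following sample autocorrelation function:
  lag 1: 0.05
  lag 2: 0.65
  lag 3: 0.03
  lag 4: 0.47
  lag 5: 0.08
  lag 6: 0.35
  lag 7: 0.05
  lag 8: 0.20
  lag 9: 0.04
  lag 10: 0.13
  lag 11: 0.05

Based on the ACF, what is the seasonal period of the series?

The largest autocorrelation is r_2 = 0.65, with weaker echoes at lags 4 (0.47), 6 (0.35) and 8 (0.20); the remaining lags stay at or below 0.13.
The dominant spike at lag 2 indicates a seasonal period of 2.

2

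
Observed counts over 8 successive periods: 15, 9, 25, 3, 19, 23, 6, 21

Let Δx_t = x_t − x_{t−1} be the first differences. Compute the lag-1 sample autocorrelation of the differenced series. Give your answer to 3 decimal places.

-0.679

First differences Δx: -6, 16, -22, 16, 4, -17, 15
Mean of differences = 0.8571
Numerator Σ(Δx_t−Δx̄)(Δx_{t+1}−Δx̄) = -1057.1633
Denominator Σ(Δx_t−Δx̄)² = 1556.8571
r_1(Δx) = -1057.1633 / 1556.8571 = -0.679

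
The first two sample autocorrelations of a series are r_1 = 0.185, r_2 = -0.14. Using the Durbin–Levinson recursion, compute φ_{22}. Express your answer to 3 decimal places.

-0.180

φ_{22} = (r_2 − r_1²) / (1 − r_1²)
r_1² = (0.185)² = 0.034225
Numerator = -0.14 − 0.0342 = -0.1742; denominator = 1 − 0.0342 = 0.9658
φ_{22} = -0.1742 / 0.9658 = -0.180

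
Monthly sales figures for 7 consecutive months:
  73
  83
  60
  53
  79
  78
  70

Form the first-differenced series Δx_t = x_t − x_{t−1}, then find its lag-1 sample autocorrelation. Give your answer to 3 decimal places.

-0.192

First differences Δx: 10, -23, -7, 26, -1, -8
Mean of differences = -0.5000
Numerator Σ(Δx_t−Δx̄)(Δx_{t+1}−Δx̄) = -271.7500
Denominator Σ(Δx_t−Δx̄)² = 1417.5000
r_1(Δx) = -271.7500 / 1417.5000 = -0.192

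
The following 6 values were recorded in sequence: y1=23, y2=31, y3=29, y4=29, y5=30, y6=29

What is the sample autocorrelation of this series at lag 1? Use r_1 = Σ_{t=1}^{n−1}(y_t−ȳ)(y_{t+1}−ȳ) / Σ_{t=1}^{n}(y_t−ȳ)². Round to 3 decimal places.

-0.272

Mean ȳ = (23 + 31 + 29 + 29 + 30 + 29)/6 = 28.5000
Deviations from mean: -5.5000, 2.5000, 0.5000, 0.5000, 1.5000, 0.5000
Σ(y_t−ȳ)(y_{t+1}−ȳ) = (-13.7500) + (1.2500) + (0.2500) + (0.7500) + (0.7500) = -10.7500
Denominator Σ(y_t−ȳ)² = 39.5000
r_1 = -10.7500 / 39.5000 = -0.272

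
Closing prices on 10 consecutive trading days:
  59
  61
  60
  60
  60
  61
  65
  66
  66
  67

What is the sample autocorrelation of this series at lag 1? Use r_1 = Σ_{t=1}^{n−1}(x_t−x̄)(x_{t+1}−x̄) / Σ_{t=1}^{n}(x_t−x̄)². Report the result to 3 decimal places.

Mean x̄ = (59 + 61 + 60 + 60 + 60 + 61 + 65 + 66 + 66 + 67)/10 = 62.5000
Numerator Σ_{t=1}^{9}(x_t−x̄)(x_{t+1}−x̄) = 58.2500
Denominator Σ(x_t−x̄)² = 86.5000
r_1 = 58.2500 / 86.5000 = 0.673

0.673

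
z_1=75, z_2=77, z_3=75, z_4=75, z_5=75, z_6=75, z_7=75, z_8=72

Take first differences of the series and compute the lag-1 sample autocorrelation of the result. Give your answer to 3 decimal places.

First differences Δz: 2, -2, 0, 0, 0, 0, -3
Mean of differences = -0.4286
Numerator Σ(Δz_t−Δz̄)(Δz_{t+1}−Δz̄) = -5.0408
Denominator Σ(Δz_t−Δz̄)² = 15.7143
r_1(Δz) = -5.0408 / 15.7143 = -0.321

-0.321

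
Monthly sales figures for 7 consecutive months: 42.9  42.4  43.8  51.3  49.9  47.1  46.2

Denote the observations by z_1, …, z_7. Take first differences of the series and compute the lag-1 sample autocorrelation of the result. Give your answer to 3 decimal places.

0.042

First differences Δz: -0.5, 1.4, 7.5, -1.4, -2.8, -0.9
Mean of differences = 0.5500
Numerator Σ(Δz_t−Δz̄)(Δz_{t+1}−Δz̄) = 2.8525
Denominator Σ(Δz_t−Δz̄)² = 67.2550
r_1(Δz) = 2.8525 / 67.2550 = 0.042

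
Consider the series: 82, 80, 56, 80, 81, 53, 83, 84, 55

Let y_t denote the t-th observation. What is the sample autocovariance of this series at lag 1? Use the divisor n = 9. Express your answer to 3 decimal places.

-62.790

Mean ȳ = (82 + 80 + 56 + 80 + 81 + 53 + 83 + 84 + 55)/9 = 72.6667
Σ_{t=1}^{8}(y_t−ȳ)(y_{t+1}−ȳ) = -565.1111
γ_1 = -565.1111 / 9 = -62.790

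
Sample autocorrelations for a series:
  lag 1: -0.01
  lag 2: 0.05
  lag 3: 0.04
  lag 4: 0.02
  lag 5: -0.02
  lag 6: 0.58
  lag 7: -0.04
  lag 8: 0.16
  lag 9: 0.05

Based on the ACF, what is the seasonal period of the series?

The largest autocorrelation is r_6 = 0.58; the remaining lags stay at or below 0.16.
The dominant spike at lag 6 indicates a seasonal period of 6.

6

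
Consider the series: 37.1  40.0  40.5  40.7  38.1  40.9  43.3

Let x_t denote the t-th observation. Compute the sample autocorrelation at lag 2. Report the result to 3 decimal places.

-0.328

Mean x̄ = (37.1 + 40.0 + 40.5 + 40.7 + 38.1 + 40.9 + 43.3)/7 = 40.0857
Σ(x_t−x̄)(x_{t+2}−x̄) = (-1.2369) + (-0.0527) + (-0.8227) + (0.5002) + (-6.3827) = -7.9947
Denominator Σ(x_t−x̄)² = 24.4086
r_2 = -7.9947 / 24.4086 = -0.328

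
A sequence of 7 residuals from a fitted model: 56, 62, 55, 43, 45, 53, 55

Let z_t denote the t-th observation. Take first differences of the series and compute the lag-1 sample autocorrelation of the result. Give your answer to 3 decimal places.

First differences Δz: 6, -7, -12, 2, 8, 2
Mean of differences = -0.1667
Numerator Σ(Δz_t−Δz̄)(Δz_{t+1}−Δz̄) = 48.4722
Denominator Σ(Δz_t−Δz̄)² = 300.8333
r_1(Δz) = 48.4722 / 300.8333 = 0.161

0.161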